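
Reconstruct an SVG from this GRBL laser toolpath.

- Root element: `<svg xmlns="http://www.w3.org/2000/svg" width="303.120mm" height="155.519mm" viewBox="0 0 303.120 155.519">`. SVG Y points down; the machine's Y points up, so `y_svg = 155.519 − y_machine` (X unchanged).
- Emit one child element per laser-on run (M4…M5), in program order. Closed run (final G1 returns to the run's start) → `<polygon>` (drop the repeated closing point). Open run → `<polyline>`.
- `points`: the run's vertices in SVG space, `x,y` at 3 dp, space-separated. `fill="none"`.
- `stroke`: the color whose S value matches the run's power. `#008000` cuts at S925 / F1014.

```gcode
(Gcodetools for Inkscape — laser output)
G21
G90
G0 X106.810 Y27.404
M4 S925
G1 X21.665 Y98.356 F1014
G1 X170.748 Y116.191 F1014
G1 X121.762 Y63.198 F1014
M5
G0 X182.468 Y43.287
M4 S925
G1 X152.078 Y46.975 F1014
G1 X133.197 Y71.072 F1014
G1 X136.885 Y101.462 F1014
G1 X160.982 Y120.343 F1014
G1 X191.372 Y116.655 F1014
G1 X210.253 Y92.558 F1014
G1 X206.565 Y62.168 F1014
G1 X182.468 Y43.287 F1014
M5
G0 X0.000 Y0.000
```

Machine Y-up, SVG Y-down with viewBox height 155.519, so y_svg = 155.519 − y_machine; X carries over. Every run uses S925, so all elements get stroke `#008000` (cut).

Run 1: The run is open, so emit a `<polyline>` with points (Y-flipped): 106.810,128.115 21.665,57.163 170.748,39.328 121.762,92.321.

Run 2: The run returns to its start, so emit a `<polygon>` with points (Y-flipped): 182.468,112.232 152.078,108.544 133.197,84.447 136.885,54.057 160.982,35.176 191.372,38.864 210.253,62.961 206.565,93.351.

<svg xmlns="http://www.w3.org/2000/svg" width="303.120mm" height="155.519mm" viewBox="0 0 303.120 155.519">
  <polyline points="106.810,128.115 21.665,57.163 170.748,39.328 121.762,92.321" fill="none" stroke="#008000"/>
  <polygon points="182.468,112.232 152.078,108.544 133.197,84.447 136.885,54.057 160.982,35.176 191.372,38.864 210.253,62.961 206.565,93.351" fill="none" stroke="#008000"/>
</svg>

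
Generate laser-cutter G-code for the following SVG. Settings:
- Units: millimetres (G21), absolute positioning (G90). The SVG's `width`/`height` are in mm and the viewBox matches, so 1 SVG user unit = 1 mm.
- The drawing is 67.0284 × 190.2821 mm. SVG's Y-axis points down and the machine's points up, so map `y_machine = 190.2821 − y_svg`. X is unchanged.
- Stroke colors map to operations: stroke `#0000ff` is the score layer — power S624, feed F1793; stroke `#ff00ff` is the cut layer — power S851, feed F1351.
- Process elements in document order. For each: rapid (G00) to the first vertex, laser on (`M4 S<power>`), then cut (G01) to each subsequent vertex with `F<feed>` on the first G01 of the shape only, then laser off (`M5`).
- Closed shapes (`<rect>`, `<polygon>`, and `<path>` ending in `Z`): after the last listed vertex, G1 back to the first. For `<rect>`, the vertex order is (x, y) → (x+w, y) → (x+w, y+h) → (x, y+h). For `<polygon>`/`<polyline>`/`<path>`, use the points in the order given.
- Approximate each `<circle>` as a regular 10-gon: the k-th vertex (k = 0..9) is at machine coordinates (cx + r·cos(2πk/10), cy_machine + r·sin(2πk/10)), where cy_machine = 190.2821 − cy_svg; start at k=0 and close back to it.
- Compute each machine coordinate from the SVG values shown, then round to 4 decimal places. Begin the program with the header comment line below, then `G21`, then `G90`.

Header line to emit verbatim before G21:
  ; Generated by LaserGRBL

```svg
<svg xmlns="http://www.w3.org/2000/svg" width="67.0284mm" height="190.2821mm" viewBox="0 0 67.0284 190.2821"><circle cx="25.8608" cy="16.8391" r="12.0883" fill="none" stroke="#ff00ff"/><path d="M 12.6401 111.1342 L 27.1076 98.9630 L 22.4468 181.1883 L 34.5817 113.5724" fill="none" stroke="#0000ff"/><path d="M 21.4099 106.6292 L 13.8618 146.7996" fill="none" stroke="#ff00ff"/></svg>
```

; Generated by LaserGRBL
G21
G90
G00 X37.9491 Y173.4430
M4 S851
G01 X35.6404 Y180.5483 F1351
G01 X29.5963 Y184.9397
G01 X22.1253 Y184.9397
G01 X16.0812 Y180.5483
G01 X13.7725 Y173.4430
G01 X16.0812 Y166.3377
G01 X22.1253 Y161.9463
G01 X29.5963 Y161.9463
G01 X35.6404 Y166.3377
G01 X37.9491 Y173.4430
M5
G00 X12.6401 Y79.1479
M4 S624
G01 X27.1076 Y91.3191 F1793
G01 X22.4468 Y9.0938
G01 X34.5817 Y76.7097
M5
G00 X21.4099 Y83.6529
M4 S851
G01 X13.8618 Y43.4825 F1351
M5

Since the viewBox matches the mm dimensions, user units are millimetres directly. The only transform is the Y-flip y_m = 190.2821 − y_svg.

Shape 1 is a circle drawn with `<circle>`. Its stroke #ff00ff means cut at S851, F1351. After flipping Y the toolpath is (37.9491,173.4430) → (35.6404,180.5483) → (29.5963,184.9397) → (22.1253,184.9397) → (16.0812,180.5483) → (13.7725,173.4430) → (16.0812,166.3377) → (22.1253,161.9463) → (29.5963,161.9463) → (35.6404,166.3377) → (37.9491,173.4430), returning to the start.

Shape 2 is a open polyline drawn with `<path>`. Its stroke #0000ff means score at S624, F1793. After flipping Y the toolpath is (12.6401,79.1479) → (27.1076,91.3191) → (22.4468,9.0938) → (34.5817,76.7097).

Shape 3 is a line segment drawn with `<path>`. Its stroke #ff00ff means cut at S851, F1351. After flipping Y the toolpath is (21.4099,83.6529) → (13.8618,43.4825).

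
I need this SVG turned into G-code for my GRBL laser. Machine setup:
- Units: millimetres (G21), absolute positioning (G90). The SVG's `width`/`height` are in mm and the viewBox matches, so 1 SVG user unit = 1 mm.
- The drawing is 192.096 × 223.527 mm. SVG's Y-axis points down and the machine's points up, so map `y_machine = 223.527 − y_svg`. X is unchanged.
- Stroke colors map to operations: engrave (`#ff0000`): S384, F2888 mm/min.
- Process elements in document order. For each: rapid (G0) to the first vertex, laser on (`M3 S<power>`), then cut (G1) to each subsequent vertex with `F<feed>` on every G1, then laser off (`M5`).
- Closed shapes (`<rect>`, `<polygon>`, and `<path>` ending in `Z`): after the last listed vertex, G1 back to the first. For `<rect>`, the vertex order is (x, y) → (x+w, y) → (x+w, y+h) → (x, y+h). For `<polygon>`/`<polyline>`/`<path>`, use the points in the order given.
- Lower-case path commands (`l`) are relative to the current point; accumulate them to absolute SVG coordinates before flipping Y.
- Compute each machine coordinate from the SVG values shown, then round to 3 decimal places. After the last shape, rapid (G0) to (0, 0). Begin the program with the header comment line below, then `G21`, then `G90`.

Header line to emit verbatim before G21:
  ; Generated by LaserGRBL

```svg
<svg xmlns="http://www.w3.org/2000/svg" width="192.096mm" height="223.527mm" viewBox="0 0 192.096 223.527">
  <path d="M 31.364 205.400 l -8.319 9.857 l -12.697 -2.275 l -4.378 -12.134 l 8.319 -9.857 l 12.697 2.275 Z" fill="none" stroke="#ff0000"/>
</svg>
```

; Generated by LaserGRBL
G21
G90
G0 X31.364 Y18.127
M3 S384
G1 X23.045 Y8.270 F2888
G1 X10.348 Y10.545 F2888
G1 X5.970 Y22.679 F2888
G1 X14.289 Y32.536 F2888
G1 X26.986 Y30.261 F2888
G1 X31.364 Y18.127 F2888
M5
G0 X0.000 Y0.000

viewBox `0 0 192.096 223.527` with mm width/height → 1 unit = 1 mm. Flip: y_m = 223.527 − y_svg.

**Shape 1** — `<path>` regular polygon, stroke `#ff0000` → engrave (S384, F2888). Machine vertices: (31.364,18.127) → (23.045,8.270) → (10.348,10.545) → (5.970,22.679) → (14.289,32.536) → (26.986,30.261) → (31.364,18.127). Closed: final G1 returns to the first vertex.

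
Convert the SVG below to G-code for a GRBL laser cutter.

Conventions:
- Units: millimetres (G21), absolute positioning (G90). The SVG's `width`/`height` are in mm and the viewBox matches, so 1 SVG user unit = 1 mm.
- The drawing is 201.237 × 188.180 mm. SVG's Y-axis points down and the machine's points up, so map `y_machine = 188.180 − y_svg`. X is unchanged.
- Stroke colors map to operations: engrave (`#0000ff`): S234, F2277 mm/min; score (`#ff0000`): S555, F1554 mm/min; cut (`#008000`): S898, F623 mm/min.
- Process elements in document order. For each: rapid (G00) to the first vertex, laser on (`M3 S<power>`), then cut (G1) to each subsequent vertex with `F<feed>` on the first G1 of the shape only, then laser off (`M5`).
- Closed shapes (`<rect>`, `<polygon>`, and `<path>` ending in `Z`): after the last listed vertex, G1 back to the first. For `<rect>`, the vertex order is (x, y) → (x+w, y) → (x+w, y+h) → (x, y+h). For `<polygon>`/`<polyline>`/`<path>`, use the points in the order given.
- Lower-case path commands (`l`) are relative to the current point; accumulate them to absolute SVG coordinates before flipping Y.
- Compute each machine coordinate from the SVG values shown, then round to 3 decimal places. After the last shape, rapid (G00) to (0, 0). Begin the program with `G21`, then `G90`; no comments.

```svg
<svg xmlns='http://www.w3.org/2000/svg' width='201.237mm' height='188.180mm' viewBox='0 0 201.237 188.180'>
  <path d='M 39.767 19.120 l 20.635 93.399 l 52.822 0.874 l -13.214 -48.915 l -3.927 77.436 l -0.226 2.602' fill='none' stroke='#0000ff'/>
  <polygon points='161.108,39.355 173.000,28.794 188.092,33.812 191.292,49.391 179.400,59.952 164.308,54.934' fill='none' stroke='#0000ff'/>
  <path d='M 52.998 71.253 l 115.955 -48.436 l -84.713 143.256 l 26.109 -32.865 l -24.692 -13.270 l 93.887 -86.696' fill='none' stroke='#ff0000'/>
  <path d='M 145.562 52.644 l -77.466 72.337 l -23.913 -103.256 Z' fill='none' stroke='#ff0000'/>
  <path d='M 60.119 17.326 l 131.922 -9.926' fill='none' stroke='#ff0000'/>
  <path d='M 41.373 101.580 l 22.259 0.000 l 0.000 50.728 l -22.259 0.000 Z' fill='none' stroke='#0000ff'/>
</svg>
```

G21
G90
G00 X39.767 Y169.060
M3 S234
G1 X60.402 Y75.661 F2277
G1 X113.224 Y74.787
G1 X100.010 Y123.702
G1 X96.083 Y46.266
G1 X95.857 Y43.664
M5
G00 X161.108 Y148.825
M3 S234
G1 X173.000 Y159.386 F2277
G1 X188.092 Y154.368
G1 X191.292 Y138.789
G1 X179.400 Y128.228
G1 X164.308 Y133.246
G1 X161.108 Y148.825
M5
G00 X52.998 Y116.927
M3 S555
G1 X168.953 Y165.363 F1554
G1 X84.240 Y22.107
G1 X110.349 Y54.972
G1 X85.657 Y68.242
G1 X179.544 Y154.938
M5
G00 X145.562 Y135.536
M3 S555
G1 X68.096 Y63.199 F1554
G1 X44.183 Y166.455
G1 X145.562 Y135.536
M5
G00 X60.119 Y170.854
M3 S555
G1 X192.041 Y180.780 F1554
M5
G00 X41.373 Y86.600
M3 S234
G1 X63.632 Y86.600 F2277
G1 X63.632 Y35.872
G1 X41.373 Y35.872
G1 X41.373 Y86.600
M5
G00 X0.000 Y0.000

1 u = 1 mm; y_m = 188.180 − y.

[1] `<path>` open polyline, #0000ff→engrave S234 F2277: (39.767,169.060) → (60.402,75.661) → (113.224,74.787) → (100.010,123.702) → (96.083,46.266) → (95.857,43.664)

[2] `<polygon>` regular polygon, #0000ff→engrave S234 F2277: (161.108,148.825) → (173.000,159.386) → (188.092,154.368) → (191.292,138.789) → (179.400,128.228) → (164.308,133.246) → (161.108,148.825) (closed)

[3] `<path>` open polyline, #ff0000→score S555 F1554: (52.998,116.927) → (168.953,165.363) → (84.240,22.107) → (110.349,54.972) → (85.657,68.242) → (179.544,154.938)

[4] `<path>` regular polygon, #ff0000→score S555 F1554: (145.562,135.536) → (68.096,63.199) → (44.183,166.455) → (145.562,135.536) (closed)

[5] `<path>` line segment, #ff0000→score S555 F1554: (60.119,170.854) → (192.041,180.780)

[6] `<path>` rectangle, #0000ff→engrave S234 F2277: (41.373,86.600) → (63.632,86.600) → (63.632,35.872) → (41.373,35.872) → (41.373,86.600) (closed)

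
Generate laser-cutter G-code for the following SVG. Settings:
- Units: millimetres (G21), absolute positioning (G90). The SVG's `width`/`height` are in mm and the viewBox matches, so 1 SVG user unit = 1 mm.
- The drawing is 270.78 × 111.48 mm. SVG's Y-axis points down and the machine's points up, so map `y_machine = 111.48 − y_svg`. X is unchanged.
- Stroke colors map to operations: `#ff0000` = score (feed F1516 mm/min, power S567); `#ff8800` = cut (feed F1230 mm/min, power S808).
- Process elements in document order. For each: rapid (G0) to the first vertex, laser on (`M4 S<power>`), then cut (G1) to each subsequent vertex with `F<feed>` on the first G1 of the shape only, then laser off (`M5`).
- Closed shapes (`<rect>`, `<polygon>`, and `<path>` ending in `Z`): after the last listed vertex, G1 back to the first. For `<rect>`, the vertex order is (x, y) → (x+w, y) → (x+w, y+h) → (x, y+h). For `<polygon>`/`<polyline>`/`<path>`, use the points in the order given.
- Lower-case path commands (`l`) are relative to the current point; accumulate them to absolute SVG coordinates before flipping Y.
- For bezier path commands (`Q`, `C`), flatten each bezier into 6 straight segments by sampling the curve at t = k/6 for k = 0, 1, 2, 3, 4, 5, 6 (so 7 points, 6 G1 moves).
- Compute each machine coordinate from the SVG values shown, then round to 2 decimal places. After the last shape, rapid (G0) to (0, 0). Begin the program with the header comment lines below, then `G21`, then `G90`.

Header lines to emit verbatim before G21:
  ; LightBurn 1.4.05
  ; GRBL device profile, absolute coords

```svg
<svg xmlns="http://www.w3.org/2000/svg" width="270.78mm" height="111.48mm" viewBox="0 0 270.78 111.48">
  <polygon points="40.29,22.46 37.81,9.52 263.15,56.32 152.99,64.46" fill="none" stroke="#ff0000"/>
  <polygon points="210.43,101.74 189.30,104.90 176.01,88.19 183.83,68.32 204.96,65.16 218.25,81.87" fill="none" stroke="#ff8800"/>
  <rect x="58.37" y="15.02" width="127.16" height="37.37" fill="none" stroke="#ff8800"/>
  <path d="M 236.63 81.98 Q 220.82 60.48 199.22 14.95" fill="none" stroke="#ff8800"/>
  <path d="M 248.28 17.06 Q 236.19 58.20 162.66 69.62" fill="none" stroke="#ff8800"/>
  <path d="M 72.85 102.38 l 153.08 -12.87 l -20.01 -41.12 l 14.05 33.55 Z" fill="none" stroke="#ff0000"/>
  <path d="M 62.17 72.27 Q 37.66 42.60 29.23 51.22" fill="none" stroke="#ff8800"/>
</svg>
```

; LightBurn 1.4.05
; GRBL device profile, absolute coords
G21
G90
G0 X40.29 Y89.02
M4 S567
G1 X37.81 Y101.96 F1516
G1 X263.15 Y55.16
G1 X152.99 Y47.02
G1 X40.29 Y89.02
M5
G0 X210.43 Y9.74
M4 S808
G1 X189.30 Y6.58 F1230
G1 X176.01 Y23.29
G1 X183.83 Y43.16
G1 X204.96 Y46.32
G1 X218.25 Y29.61
G1 X210.43 Y9.74
M5
G0 X58.37 Y96.46
M4 S808
G1 X185.53 Y96.46 F1230
G1 X185.53 Y59.09
G1 X58.37 Y59.09
G1 X58.37 Y96.46
M5
G0 X236.63 Y29.50
M4 S808
G1 X231.20 Y37.33 F1230
G1 X225.45 Y46.50
G1 X219.37 Y57.01
G1 X212.98 Y68.85
G1 X206.26 Y82.02
G1 X199.22 Y96.53
M5
G0 X248.28 Y94.42
M4 S808
G1 X242.54 Y81.53 F1230
G1 X233.39 Y70.30
G1 X220.83 Y60.71
G1 X204.85 Y52.78
G1 X185.46 Y46.49
G1 X162.66 Y41.86
M5
G0 X72.85 Y9.10
M4 S567
G1 X225.93 Y21.97 F1516
G1 X205.92 Y63.09
G1 X219.97 Y29.54
G1 X72.85 Y9.10
M5
G0 X62.17 Y39.21
M4 S808
G1 X54.45 Y48.04 F1230
G1 X47.62 Y54.74
G1 X41.68 Y59.31
G1 X36.64 Y61.75
G1 X32.49 Y62.07
G1 X29.23 Y60.26
M5
G0 X0.00 Y0.00

Since the viewBox matches the mm dimensions, user units are millimetres directly. The only transform is the Y-flip y_m = 111.48 − y_svg.

Shape 1 is a closed polygon drawn with `<polygon>`. Its stroke #ff0000 means score at S567, F1516. After flipping Y the toolpath is (40.29,89.02) → (37.81,101.96) → (263.15,55.16) → (152.99,47.02) → (40.29,89.02), returning to the start.

Shape 2 is a regular polygon drawn with `<polygon>`. Its stroke #ff8800 means cut at S808, F1230. After flipping Y the toolpath is (210.43,9.74) → (189.30,6.58) → (176.01,23.29) → (183.83,43.16) → (204.96,46.32) → (218.25,29.61) → (210.43,9.74), returning to the start.

Shape 3 is a rectangle drawn with `<rect>`. Its stroke #ff8800 means cut at S808, F1230. After flipping Y the toolpath is (58.37,96.46) → (185.53,96.46) → (185.53,59.09) → (58.37,59.09) → (58.37,96.46), returning to the start.

Shape 4 is a quadratic bezier drawn with `<path>`. Its stroke #ff8800 means cut at S808, F1230. After flipping Y the toolpath is (236.63,29.50) → (231.20,37.33) → (225.45,46.50) → (219.37,57.01) → (212.98,68.85) → (206.26,82.02) → (199.22,96.53).

Shape 5 is a quadratic bezier drawn with `<path>`. Its stroke #ff8800 means cut at S808, F1230. After flipping Y the toolpath is (248.28,94.42) → (242.54,81.53) → (233.39,70.30) → (220.83,60.71) → (204.85,52.78) → (185.46,46.49) → (162.66,41.86).

Shape 6 is a closed polygon drawn with `<path>`. Its stroke #ff0000 means score at S567, F1516. After flipping Y the toolpath is (72.85,9.10) → (225.93,21.97) → (205.92,63.09) → (219.97,29.54) → (72.85,9.10), returning to the start.

Shape 7 is a quadratic bezier drawn with `<path>`. Its stroke #ff8800 means cut at S808, F1230. After flipping Y the toolpath is (62.17,39.21) → (54.45,48.04) → (47.62,54.74) → (41.68,59.31) → (36.64,61.75) → (32.49,62.07) → (29.23,60.26).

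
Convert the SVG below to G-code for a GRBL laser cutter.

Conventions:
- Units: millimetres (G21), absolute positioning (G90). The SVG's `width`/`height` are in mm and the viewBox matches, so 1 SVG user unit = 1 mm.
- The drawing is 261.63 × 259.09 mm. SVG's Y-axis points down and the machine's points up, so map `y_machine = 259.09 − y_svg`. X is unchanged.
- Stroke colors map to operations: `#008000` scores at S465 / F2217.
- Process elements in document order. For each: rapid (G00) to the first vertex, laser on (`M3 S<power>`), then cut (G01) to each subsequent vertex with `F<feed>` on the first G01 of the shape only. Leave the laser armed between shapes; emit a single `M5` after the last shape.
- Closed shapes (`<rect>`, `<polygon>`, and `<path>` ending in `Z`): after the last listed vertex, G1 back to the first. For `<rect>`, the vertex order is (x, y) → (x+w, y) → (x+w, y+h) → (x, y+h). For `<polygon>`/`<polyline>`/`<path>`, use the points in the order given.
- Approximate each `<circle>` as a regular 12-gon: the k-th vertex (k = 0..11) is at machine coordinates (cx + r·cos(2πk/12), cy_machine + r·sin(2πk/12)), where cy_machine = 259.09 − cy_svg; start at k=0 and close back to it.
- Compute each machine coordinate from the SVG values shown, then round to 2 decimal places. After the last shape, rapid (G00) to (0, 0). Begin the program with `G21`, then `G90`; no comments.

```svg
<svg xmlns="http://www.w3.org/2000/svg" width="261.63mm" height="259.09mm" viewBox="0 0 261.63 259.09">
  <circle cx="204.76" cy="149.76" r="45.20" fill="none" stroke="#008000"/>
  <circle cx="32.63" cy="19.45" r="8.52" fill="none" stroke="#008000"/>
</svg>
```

viewBox `0 0 261.63 259.09` with mm width/height → 1 unit = 1 mm. Flip: y_m = 259.09 − y_svg.

**Shape 1** — `<circle>` circle, stroke `#008000` → score (S465, F2217). Machine vertices: (249.96,109.33) → (243.90,131.93) → (227.36,148.47) → (204.76,154.53) → (182.16,148.47) → (165.62,131.93) → (159.56,109.33) → (165.62,86.73) → (182.16,70.19) → (204.76,64.13) → (227.36,70.19) → (243.90,86.73) → (249.96,109.33). Closed: final G1 returns to the first vertex.

**Shape 2** — `<circle>` circle, stroke `#008000` → score (S465, F2217). Machine vertices: (41.15,239.64) → (40.01,243.90) → (36.89,247.02) → (32.63,248.16) → (28.37,247.02) → (25.25,243.90) → (24.11,239.64) → (25.25,235.38) → (28.37,232.26) → (32.63,231.12) → (36.89,232.26) → (40.01,235.38) → (41.15,239.64). Closed: final G1 returns to the first vertex.

G21
G90
G00 X249.96 Y109.33
M3 S465
G01 X243.90 Y131.93 F2217
G01 X227.36 Y148.47
G01 X204.76 Y154.53
G01 X182.16 Y148.47
G01 X165.62 Y131.93
G01 X159.56 Y109.33
G01 X165.62 Y86.73
G01 X182.16 Y70.19
G01 X204.76 Y64.13
G01 X227.36 Y70.19
G01 X243.90 Y86.73
G01 X249.96 Y109.33
G00 X41.15 Y239.64
M3 S465
G01 X40.01 Y243.90 F2217
G01 X36.89 Y247.02
G01 X32.63 Y248.16
G01 X28.37 Y247.02
G01 X25.25 Y243.90
G01 X24.11 Y239.64
G01 X25.25 Y235.38
G01 X28.37 Y232.26
G01 X32.63 Y231.12
G01 X36.89 Y232.26
G01 X40.01 Y235.38
G01 X41.15 Y239.64
M5
G00 X0.00 Y0.00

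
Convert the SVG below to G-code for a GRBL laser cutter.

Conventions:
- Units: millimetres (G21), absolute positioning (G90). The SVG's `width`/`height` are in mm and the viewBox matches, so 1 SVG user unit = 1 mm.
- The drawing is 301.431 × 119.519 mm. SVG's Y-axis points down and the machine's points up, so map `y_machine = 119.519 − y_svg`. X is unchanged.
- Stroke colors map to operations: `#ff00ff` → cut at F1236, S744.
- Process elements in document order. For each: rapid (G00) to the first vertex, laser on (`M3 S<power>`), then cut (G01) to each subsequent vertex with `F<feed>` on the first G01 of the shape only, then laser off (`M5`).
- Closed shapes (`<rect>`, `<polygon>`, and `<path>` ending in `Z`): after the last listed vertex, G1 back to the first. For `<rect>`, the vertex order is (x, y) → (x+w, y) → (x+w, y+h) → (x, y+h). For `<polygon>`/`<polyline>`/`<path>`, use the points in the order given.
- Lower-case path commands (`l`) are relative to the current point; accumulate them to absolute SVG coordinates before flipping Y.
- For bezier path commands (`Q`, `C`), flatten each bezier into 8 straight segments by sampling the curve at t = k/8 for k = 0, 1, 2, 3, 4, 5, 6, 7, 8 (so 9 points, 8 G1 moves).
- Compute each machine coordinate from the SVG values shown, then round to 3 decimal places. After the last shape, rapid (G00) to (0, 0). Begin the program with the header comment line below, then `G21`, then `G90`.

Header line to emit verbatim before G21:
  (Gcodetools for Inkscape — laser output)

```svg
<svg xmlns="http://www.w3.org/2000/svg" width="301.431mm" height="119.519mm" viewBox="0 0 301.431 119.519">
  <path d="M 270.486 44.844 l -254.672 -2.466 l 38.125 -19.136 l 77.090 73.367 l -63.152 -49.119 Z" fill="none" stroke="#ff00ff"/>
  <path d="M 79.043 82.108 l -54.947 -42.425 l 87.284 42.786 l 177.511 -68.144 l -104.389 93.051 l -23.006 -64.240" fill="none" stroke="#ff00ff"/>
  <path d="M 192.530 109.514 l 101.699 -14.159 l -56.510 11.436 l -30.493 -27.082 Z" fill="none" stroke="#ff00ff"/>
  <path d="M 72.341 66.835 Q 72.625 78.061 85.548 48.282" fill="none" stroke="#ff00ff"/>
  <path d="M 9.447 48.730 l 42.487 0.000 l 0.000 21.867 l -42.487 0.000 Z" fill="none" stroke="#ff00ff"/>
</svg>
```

(Gcodetools for Inkscape — laser output)
G21
G90
G00 X270.486 Y74.675
M3 S744
G01 X15.814 Y77.141 F1236
G01 X53.939 Y96.277
G01 X131.029 Y22.910
G01 X67.877 Y72.029
G01 X270.486 Y74.675
M5
G00 X79.043 Y37.411
M3 S744
G01 X24.096 Y79.836 F1236
G01 X111.380 Y37.050
G01 X288.891 Y105.194
G01 X184.502 Y12.143
G01 X161.496 Y76.383
M5
G00 X192.530 Y10.005
M3 S744
G01 X294.229 Y24.164 F1236
G01 X237.719 Y12.728
G01 X207.226 Y39.810
G01 X192.530 Y10.005
M5
G00 X72.341 Y52.684
M3 S744
G01 X72.609 Y50.518 F1236
G01 X73.273 Y49.634
G01 X74.331 Y50.031
G01 X75.785 Y51.709
G01 X77.633 Y54.669
G01 X79.876 Y58.910
G01 X82.515 Y64.433
G01 X85.548 Y71.237
M5
G00 X9.447 Y70.789
M3 S744
G01 X51.934 Y70.789 F1236
G01 X51.934 Y48.922
G01 X9.447 Y48.922
G01 X9.447 Y70.789
M5
G00 X0.000 Y0.000

viewBox `0 0 301.431 119.519` with mm width/height → 1 unit = 1 mm. Flip: y_m = 119.519 − y_svg.

**Shape 1** — `<path>` closed polygon, stroke `#ff00ff` → cut (S744, F1236). Machine vertices: (270.486,74.675) → (15.814,77.141) → (53.939,96.277) → (131.029,22.910) → (67.877,72.029) → (270.486,74.675). Closed: final G1 returns to the first vertex.

**Shape 2** — `<path>` open polyline, stroke `#ff00ff` → cut (S744, F1236). Machine vertices: (79.043,37.411) → (24.096,79.836) → (111.380,37.050) → (288.891,105.194) → (184.502,12.143) → (161.496,76.383). Open path.

**Shape 3** — `<path>` closed polygon, stroke `#ff00ff` → cut (S744, F1236). Machine vertices: (192.530,10.005) → (294.229,24.164) → (237.719,12.728) → (207.226,39.810) → (192.530,10.005). Closed: final G1 returns to the first vertex.

**Shape 4** — `<path>` quadratic bezier, stroke `#ff00ff` → cut (S744, F1236). Control points (SVG): P0=(72.341,66.835), P1=(72.625,78.061), P2=(85.548,48.282); sampled at t=k/8. Machine vertices: (72.341,52.684) → (72.609,50.518) → (73.273,49.634) → (74.331,50.031) → (75.785,51.709) → (77.633,54.669) → (79.876,58.910) → (82.515,64.433) → (85.548,71.237). Open path.

**Shape 5** — `<path>` rectangle, stroke `#ff00ff` → cut (S744, F1236). Machine vertices: (9.447,70.789) → (51.934,70.789) → (51.934,48.922) → (9.447,48.922) → (9.447,70.789). Closed: final G1 returns to the first vertex.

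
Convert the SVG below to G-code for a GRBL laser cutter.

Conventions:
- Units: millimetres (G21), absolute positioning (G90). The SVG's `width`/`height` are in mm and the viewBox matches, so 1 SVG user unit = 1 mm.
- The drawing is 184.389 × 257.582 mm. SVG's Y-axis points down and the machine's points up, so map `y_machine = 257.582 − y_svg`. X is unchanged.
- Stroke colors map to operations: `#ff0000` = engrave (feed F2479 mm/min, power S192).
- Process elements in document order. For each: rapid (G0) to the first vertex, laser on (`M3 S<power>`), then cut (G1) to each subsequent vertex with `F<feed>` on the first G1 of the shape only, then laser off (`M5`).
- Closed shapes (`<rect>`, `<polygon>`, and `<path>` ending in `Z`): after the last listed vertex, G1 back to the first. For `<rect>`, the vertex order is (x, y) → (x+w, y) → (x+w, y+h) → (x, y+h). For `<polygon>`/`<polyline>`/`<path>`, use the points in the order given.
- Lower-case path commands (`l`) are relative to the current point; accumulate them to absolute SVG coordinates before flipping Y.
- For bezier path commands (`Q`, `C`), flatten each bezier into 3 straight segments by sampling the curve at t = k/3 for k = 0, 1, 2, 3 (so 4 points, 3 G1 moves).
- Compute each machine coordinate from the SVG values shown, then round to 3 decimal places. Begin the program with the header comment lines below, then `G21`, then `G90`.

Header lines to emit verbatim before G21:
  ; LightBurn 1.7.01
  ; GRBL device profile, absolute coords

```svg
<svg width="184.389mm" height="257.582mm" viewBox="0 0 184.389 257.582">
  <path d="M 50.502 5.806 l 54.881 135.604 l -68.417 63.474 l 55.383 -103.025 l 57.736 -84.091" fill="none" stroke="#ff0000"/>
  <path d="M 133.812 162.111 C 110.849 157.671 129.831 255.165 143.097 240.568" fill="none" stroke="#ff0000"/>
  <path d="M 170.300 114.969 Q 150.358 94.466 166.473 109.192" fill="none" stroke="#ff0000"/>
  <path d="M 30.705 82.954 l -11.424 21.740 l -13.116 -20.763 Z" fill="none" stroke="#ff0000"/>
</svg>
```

1 u = 1 mm; y_m = 257.582 − y.

[1] `<path>` open polyline, #ff0000→engrave S192 F2479: (50.502,251.776) → (105.383,116.172) → (36.966,52.698) → (92.349,155.723) → (150.085,239.814)

[2] `<path>` cubic bezier, #ff0000→engrave S192 F2479: (133.812,95.471) → (123.065,73.860) → (129.691,31.854) → (143.097,17.014)

[3] `<path>` quadratic bezier, #ff0000→engrave S192 F2479: (170.300,142.613) → (161.012,152.367) → (159.736,154.293) → (166.473,148.390)

[4] `<path>` regular polygon, #ff0000→engrave S192 F2479: (30.705,174.628) → (19.281,152.888) → (6.165,173.651) → (30.705,174.628) (closed)

; LightBurn 1.7.01
; GRBL device profile, absolute coords
G21
G90
G0 X50.502 Y251.776
M3 S192
G1 X105.383 Y116.172 F2479
G1 X36.966 Y52.698
G1 X92.349 Y155.723
G1 X150.085 Y239.814
M5
G0 X133.812 Y95.471
M3 S192
G1 X123.065 Y73.860 F2479
G1 X129.691 Y31.854
G1 X143.097 Y17.014
M5
G0 X170.300 Y142.613
M3 S192
G1 X161.012 Y152.367 F2479
G1 X159.736 Y154.293
G1 X166.473 Y148.390
M5
G0 X30.705 Y174.628
M3 S192
G1 X19.281 Y152.888 F2479
G1 X6.165 Y173.651
G1 X30.705 Y174.628
M5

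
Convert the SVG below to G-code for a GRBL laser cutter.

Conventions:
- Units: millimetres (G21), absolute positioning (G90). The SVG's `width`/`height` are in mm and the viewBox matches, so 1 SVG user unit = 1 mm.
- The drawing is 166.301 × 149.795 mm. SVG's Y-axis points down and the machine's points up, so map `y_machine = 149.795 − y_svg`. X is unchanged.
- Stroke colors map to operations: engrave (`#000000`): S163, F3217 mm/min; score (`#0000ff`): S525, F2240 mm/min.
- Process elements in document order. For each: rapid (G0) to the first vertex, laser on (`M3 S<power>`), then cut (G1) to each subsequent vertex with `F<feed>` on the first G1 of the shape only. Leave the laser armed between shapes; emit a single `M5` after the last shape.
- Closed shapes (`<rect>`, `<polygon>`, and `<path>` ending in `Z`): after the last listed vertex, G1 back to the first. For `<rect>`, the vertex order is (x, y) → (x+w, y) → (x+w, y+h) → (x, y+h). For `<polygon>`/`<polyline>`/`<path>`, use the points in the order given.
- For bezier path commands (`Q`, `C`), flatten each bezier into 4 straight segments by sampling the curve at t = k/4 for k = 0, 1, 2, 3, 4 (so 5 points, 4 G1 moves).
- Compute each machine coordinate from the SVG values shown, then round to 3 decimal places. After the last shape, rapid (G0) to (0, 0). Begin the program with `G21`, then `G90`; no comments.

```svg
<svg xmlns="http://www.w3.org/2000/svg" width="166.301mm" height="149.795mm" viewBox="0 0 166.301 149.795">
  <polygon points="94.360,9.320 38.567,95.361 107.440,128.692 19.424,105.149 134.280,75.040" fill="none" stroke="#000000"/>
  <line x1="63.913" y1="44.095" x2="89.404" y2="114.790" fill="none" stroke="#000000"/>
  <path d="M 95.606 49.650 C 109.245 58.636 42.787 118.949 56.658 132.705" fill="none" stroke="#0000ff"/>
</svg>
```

G21
G90
G0 X94.360 Y140.475
M3 S163
G1 X38.567 Y54.434 F3217
G1 X107.440 Y21.103
G1 X19.424 Y44.646
G1 X134.280 Y74.755
G1 X94.360 Y140.475
G0 X63.913 Y105.700
M3 S163
G1 X89.404 Y35.005 F3217
G0 X95.606 Y100.145
M3 S525
G1 X93.324 Y85.311 F2240
G1 X76.045 Y60.406
G1 X58.810 Y34.607
G1 X56.658 Y17.090
M5
G0 X0.000 Y0.000

Since the viewBox matches the mm dimensions, user units are millimetres directly. The only transform is the Y-flip y_m = 149.795 − y_svg.

Shape 1 is a closed polygon drawn with `<polygon>`. Its stroke #000000 means engrave at S163, F3217. After flipping Y the toolpath is (94.360,140.475) → (38.567,54.434) → (107.440,21.103) → (19.424,44.646) → (134.280,74.755) → (94.360,140.475), returning to the start.

Shape 2 is a line segment drawn with `<line>`. Its stroke #000000 means engrave at S163, F3217. After flipping Y the toolpath is (63.913,105.700) → (89.404,35.005).

Shape 3 is a cubic bezier drawn with `<path>`. Its stroke #0000ff means score at S525, F2240. After flipping Y the toolpath is (95.606,100.145) → (93.324,85.311) → (76.045,60.406) → (58.810,34.607) → (56.658,17.090).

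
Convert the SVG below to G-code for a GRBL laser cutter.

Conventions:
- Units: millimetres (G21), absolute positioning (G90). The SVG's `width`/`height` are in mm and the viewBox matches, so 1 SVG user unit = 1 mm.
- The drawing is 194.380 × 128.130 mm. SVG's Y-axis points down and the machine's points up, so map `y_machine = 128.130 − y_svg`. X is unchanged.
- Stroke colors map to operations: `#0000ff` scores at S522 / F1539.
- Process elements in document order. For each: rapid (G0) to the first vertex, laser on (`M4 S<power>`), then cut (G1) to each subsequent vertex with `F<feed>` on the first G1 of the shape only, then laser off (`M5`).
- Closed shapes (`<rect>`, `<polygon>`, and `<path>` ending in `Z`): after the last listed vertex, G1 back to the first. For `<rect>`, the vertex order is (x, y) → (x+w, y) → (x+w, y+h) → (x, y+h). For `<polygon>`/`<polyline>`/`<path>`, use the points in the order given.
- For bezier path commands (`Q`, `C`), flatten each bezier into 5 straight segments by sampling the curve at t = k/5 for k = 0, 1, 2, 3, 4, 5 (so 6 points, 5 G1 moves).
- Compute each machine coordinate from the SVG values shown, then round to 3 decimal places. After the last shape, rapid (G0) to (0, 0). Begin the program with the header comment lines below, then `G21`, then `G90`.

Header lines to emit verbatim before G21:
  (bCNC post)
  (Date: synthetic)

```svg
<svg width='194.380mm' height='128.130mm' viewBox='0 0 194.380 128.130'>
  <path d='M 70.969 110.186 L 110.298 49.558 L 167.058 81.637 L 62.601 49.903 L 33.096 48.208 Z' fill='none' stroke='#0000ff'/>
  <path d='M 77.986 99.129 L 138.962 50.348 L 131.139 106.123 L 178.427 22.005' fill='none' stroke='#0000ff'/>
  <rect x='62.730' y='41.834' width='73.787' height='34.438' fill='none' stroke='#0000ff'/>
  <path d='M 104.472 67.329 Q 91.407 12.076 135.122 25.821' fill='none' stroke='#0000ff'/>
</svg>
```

viewBox `0 0 194.380 128.130` with mm width/height → 1 unit = 1 mm. Flip: y_m = 128.130 − y_svg.

**Shape 1** — `<path>` closed polygon, stroke `#0000ff` → score (S522, F1539). Machine vertices: (70.969,17.944) → (110.298,78.572) → (167.058,46.493) → (62.601,78.227) → (33.096,79.922) → (70.969,17.944). Closed: final G1 returns to the first vertex.

**Shape 2** — `<path>` open polyline, stroke `#0000ff` → score (S522, F1539). Machine vertices: (77.986,29.001) → (138.962,77.782) → (131.139,22.007) → (178.427,106.125). Open path.

**Shape 3** — `<rect>` rectangle, stroke `#0000ff` → score (S522, F1539). Machine vertices: (62.730,86.296) → (136.517,86.296) → (136.517,51.858) → (62.730,51.858) → (62.730,86.296). Closed: final G1 returns to the first vertex.

**Shape 4** — `<path>` quadratic bezier, stroke `#0000ff` → score (S522, F1539). Control points (SVG): P0=(104.472,67.329), P1=(91.407,12.076), P2=(135.122,25.821); sampled at t=k/5. Machine vertices: (104.472,60.801) → (101.517,80.142) → (103.105,93.964) → (109.235,102.265) → (119.907,105.047) → (135.122,102.309). Open path.

(bCNC post)
(Date: synthetic)
G21
G90
G0 X70.969 Y17.944
M4 S522
G1 X110.298 Y78.572 F1539
G1 X167.058 Y46.493
G1 X62.601 Y78.227
G1 X33.096 Y79.922
G1 X70.969 Y17.944
M5
G0 X77.986 Y29.001
M4 S522
G1 X138.962 Y77.782 F1539
G1 X131.139 Y22.007
G1 X178.427 Y106.125
M5
G0 X62.730 Y86.296
M4 S522
G1 X136.517 Y86.296 F1539
G1 X136.517 Y51.858
G1 X62.730 Y51.858
G1 X62.730 Y86.296
M5
G0 X104.472 Y60.801
M4 S522
G1 X101.517 Y80.142 F1539
G1 X103.105 Y93.964
G1 X109.235 Y102.265
G1 X119.907 Y105.047
G1 X135.122 Y102.309
M5
G0 X0.000 Y0.000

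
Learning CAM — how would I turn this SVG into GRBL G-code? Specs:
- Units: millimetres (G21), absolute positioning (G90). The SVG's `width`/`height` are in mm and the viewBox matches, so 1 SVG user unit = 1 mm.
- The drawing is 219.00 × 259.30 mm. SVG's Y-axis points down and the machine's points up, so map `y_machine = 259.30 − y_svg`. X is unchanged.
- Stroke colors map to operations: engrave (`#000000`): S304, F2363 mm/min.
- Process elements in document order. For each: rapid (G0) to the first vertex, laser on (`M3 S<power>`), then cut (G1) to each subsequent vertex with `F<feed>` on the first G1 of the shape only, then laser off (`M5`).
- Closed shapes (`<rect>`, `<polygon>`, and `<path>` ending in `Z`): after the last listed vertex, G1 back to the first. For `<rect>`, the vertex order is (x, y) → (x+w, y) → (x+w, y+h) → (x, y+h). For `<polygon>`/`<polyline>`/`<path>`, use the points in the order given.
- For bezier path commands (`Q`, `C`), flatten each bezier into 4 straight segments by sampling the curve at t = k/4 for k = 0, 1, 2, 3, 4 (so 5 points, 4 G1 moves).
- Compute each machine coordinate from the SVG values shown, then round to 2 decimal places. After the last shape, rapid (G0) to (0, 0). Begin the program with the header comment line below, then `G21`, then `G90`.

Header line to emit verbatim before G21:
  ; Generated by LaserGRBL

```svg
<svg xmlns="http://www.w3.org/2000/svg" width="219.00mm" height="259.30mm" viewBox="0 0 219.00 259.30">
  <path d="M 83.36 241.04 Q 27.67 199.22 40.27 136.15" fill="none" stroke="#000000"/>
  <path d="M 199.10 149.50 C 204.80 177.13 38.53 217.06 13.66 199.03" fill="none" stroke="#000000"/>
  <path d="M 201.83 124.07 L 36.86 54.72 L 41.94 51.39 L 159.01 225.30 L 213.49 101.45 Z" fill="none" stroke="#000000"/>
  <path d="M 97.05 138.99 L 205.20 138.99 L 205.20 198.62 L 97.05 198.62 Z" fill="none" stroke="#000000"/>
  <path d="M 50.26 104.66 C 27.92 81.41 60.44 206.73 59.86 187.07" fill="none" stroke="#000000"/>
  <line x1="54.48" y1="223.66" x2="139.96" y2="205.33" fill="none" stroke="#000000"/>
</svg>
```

; Generated by LaserGRBL
G21
G90
G0 X83.36 Y18.26
M3 S304
G1 X59.78 Y40.50 F2363
G1 X44.74 Y65.39
G1 X38.24 Y92.94
G1 X40.27 Y123.15
M5
G0 X199.10 Y109.80
M3 S304
G1 X176.03 Y87.87 F2363
G1 X117.84 Y67.91
G1 X53.93 Y56.52
G1 X13.66 Y60.27
M5
G0 X201.83 Y135.23
M3 S304
G1 X36.86 Y204.58 F2363
G1 X41.94 Y207.91
G1 X159.01 Y34.00
G1 X213.49 Y157.85
G1 X201.83 Y135.23
M5
G0 X97.05 Y120.31
M3 S304
G1 X205.20 Y120.31 F2363
G1 X205.20 Y60.68
G1 X97.05 Y60.68
G1 X97.05 Y120.31
M5
G0 X50.26 Y154.64
M3 S304
G1 X42.42 Y148.81 F2363
G1 X46.90 Y114.78
G1 X55.46 Y80.08
G1 X59.86 Y72.23
M5
G0 X54.48 Y35.64
M3 S304
G1 X139.96 Y53.97 F2363
M5
G0 X0.00 Y0.00

1 u = 1 mm; y_m = 259.30 − y.

[1] `<path>` quadratic bezier, #000000→engrave S304 F2363: (83.36,18.26) → (59.78,40.50) → (44.74,65.39) → (38.24,92.94) → (40.27,123.15)

[2] `<path>` cubic bezier, #000000→engrave S304 F2363: (199.10,109.80) → (176.03,87.87) → (117.84,67.91) → (53.93,56.52) → (13.66,60.27)

[3] `<path>` closed polygon, #000000→engrave S304 F2363: (201.83,135.23) → (36.86,204.58) → (41.94,207.91) → (159.01,34.00) → (213.49,157.85) → (201.83,135.23) (closed)

[4] `<path>` rectangle, #000000→engrave S304 F2363: (97.05,120.31) → (205.20,120.31) → (205.20,60.68) → (97.05,60.68) → (97.05,120.31) (closed)

[5] `<path>` cubic bezier, #000000→engrave S304 F2363: (50.26,154.64) → (42.42,148.81) → (46.90,114.78) → (55.46,80.08) → (59.86,72.23)

[6] `<line>` line segment, #000000→engrave S304 F2363: (54.48,35.64) → (139.96,53.97)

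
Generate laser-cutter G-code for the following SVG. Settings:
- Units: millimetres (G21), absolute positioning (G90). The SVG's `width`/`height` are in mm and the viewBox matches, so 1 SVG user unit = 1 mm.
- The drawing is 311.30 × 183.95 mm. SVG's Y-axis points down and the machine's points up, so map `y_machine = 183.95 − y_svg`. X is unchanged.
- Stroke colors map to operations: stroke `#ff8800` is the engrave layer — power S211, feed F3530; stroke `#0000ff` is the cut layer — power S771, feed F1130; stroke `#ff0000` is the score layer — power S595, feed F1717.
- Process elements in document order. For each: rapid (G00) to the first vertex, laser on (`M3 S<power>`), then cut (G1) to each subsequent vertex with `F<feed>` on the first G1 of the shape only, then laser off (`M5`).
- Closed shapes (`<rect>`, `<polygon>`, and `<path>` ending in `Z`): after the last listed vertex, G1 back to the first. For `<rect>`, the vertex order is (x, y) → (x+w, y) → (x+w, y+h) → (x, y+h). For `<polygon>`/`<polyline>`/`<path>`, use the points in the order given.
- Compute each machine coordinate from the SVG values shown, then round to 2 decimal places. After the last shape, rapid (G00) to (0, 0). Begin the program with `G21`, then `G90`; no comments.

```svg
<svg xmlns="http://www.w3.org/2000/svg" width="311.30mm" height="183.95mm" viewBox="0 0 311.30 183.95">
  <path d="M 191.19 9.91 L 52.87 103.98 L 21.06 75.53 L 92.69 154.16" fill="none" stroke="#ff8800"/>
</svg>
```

Since the viewBox matches the mm dimensions, user units are millimetres directly. The only transform is the Y-flip y_m = 183.95 − y_svg.

Shape 1 is a open polyline drawn with `<path>`. Its stroke #ff8800 means engrave at S211, F3530. After flipping Y the toolpath is (191.19,174.04) → (52.87,79.97) → (21.06,108.42) → (92.69,29.79).

G21
G90
G00 X191.19 Y174.04
M3 S211
G1 X52.87 Y79.97 F3530
G1 X21.06 Y108.42
G1 X92.69 Y29.79
M5
G00 X0.00 Y0.00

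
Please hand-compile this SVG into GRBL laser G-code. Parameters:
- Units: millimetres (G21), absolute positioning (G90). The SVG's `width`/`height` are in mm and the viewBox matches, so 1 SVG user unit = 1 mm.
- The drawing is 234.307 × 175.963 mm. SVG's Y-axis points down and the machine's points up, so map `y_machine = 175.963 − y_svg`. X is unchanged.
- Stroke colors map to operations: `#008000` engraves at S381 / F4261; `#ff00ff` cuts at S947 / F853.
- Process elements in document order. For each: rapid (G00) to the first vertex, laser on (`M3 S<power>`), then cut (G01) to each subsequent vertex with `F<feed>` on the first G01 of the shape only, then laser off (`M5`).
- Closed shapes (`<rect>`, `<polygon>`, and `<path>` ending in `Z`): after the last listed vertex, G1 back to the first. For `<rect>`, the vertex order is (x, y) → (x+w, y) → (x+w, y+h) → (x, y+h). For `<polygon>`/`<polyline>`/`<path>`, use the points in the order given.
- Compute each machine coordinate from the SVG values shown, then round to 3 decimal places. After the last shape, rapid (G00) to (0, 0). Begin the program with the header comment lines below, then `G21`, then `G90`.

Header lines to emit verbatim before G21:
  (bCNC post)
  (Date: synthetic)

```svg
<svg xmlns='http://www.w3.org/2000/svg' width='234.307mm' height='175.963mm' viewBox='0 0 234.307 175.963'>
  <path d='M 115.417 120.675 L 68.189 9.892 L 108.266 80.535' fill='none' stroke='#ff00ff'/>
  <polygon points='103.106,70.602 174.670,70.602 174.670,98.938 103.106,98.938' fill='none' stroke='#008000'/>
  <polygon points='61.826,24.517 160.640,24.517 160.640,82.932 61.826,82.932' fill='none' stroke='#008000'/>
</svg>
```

(bCNC post)
(Date: synthetic)
G21
G90
G00 X115.417 Y55.288
M3 S947
G01 X68.189 Y166.071 F853
G01 X108.266 Y95.428
M5
G00 X103.106 Y105.361
M3 S381
G01 X174.670 Y105.361 F4261
G01 X174.670 Y77.025
G01 X103.106 Y77.025
G01 X103.106 Y105.361
M5
G00 X61.826 Y151.446
M3 S381
G01 X160.640 Y151.446 F4261
G01 X160.640 Y93.031
G01 X61.826 Y93.031
G01 X61.826 Y151.446
M5
G00 X0.000 Y0.000

viewBox `0 0 234.307 175.963` with mm width/height → 1 unit = 1 mm. Flip: y_m = 175.963 − y_svg.

**Shape 1** — `<path>` open polyline, stroke `#ff00ff` → cut (S947, F853). Machine vertices: (115.417,55.288) → (68.189,166.071) → (108.266,95.428). Open path.

**Shape 2** — `<polygon>` rectangle, stroke `#008000` → engrave (S381, F4261). Machine vertices: (103.106,105.361) → (174.670,105.361) → (174.670,77.025) → (103.106,77.025) → (103.106,105.361). Closed: final G1 returns to the first vertex.

**Shape 3** — `<polygon>` rectangle, stroke `#008000` → engrave (S381, F4261). Machine vertices: (61.826,151.446) → (160.640,151.446) → (160.640,93.031) → (61.826,93.031) → (61.826,151.446). Closed: final G1 returns to the first vertex.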